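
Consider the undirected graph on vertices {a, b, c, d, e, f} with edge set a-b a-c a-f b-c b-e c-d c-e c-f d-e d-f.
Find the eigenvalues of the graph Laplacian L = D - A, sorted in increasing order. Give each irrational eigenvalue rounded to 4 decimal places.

[0, 2.3820, 2.3820, 4.6180, 4.6180, 6]

Reading degrees in the order [a, b, c, d, e, f] gives [3, 3, 5, 3, 3, 3]; set D = diag(3, 3, 5, 3, 3, 3) and form L = D - A. L is symmetric positive semidefinite, so every eigenvalue is real and nonnegative. The largest eigenvalue, 6, is at most the vertex count 6.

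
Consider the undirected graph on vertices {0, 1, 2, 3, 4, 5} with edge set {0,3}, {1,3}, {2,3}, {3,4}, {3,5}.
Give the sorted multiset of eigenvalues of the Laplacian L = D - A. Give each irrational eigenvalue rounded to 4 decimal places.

[0, 1, 1, 1, 1, 6]

With the vertex order [0, 1, 2, 3, 4, 5], the degrees are [1, 1, 1, 5, 1, 1], giving D = diag(1, 1, 1, 5, 1, 1) and L = D - A. The multiplicity of 0 as a Laplacian eigenvalue equals the number of connected components. The single zero eigenvalue shows the graph is connected. The largest eigenvalue, 6, is at most the vertex count 6. By the matrix-tree theorem the graph has (1/6) * product of the nonzero eigenvalues = 1 spanning tree.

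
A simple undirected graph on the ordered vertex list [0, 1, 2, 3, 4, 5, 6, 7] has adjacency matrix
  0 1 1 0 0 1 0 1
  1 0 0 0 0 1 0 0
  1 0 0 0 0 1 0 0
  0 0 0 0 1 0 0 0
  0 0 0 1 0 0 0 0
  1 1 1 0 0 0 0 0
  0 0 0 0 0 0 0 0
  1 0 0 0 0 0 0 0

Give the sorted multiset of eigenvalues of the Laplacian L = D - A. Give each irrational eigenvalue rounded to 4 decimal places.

[0, 0, 0, 1, 2, 2, 4, 5]

Each diagonal entry of L is the vertex degree and each off-diagonal entry is -1 where an edge is present, 0 otherwise; in the order [0, 1, 2, 3, 4, 5, 6, 7] the diagonal is [4, 2, 2, 1, 1, 3, 0, 1]. Since every row of L sums to 0, the all-ones vector is in the kernel and 0 is an eigenvalue. The 3 zero eigenvalues correspond to the 3 connected components. There are 3 zeros in the spectrum, matching the 3 components.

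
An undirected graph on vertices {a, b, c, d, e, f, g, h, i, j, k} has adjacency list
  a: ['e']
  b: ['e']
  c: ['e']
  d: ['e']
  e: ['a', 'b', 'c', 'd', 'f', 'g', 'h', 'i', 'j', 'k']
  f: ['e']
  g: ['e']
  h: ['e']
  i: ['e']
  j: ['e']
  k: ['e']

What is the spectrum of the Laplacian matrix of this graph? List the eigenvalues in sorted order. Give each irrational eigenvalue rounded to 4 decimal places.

With the vertex order [a, b, c, d, e, f, g, h, i, j, k], the degrees are [1, 1, 1, 1, 10, 1, 1, 1, 1, 1, 1], giving D = diag(1, 1, 1, 1, 10, 1, 1, 1, 1, 1, 1) and L = D - A. The multiplicity of 0 as a Laplacian eigenvalue equals the number of connected components. By the matrix-tree theorem the graph has (1/11) * product of the nonzero eigenvalues = 1 spanning tree. The eigenvalues sum to 20, which equals trace(L) = 2|E|.

[0, 1, 1, 1, 1, 1, 1, 1, 1, 1, 11]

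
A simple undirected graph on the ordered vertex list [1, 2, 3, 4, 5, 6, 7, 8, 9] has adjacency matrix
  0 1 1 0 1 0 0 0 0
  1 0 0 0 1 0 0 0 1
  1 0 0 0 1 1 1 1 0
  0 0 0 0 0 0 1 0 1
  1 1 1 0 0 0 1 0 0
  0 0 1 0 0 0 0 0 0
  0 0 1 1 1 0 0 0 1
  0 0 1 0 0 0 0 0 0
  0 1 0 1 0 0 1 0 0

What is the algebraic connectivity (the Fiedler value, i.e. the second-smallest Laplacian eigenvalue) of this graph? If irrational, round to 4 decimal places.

0.6721

With the vertex order [1, 2, 3, 4, 5, 6, 7, 8, 9], the degrees are [3, 3, 5, 2, 4, 1, 4, 1, 3], giving D = diag(3, 3, 5, 2, 4, 1, 4, 1, 3) and L = D - A. The smallest Laplacian eigenvalue is always 0. The next one, lambda_2 = 0.6721, measures how hard the graph is to disconnect: larger values mean better connectivity. The eigenvalues sum to 26, which equals trace(L) = 2|E|.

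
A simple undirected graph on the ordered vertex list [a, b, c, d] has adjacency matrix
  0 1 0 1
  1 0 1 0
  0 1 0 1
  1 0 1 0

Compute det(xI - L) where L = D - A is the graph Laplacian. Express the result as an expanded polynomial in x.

x^4 - 8x^3 + 20x^2 - 16x

Reading degrees in the order [a, b, c, d] gives [2, 2, 2, 2]; set D = diag(2, 2, 2, 2) and form L = D - A. L has integer entries, so p(x) = det(xI - L) has integer coefficients. Expanding the determinant yields x^4 - 8x^3 + 20x^2 - 16x. The coefficient of x^3 equals -trace(L) = -8, matching the sum of degrees. The eigenvalues sum to 8, which equals trace(L) = 2|E|. The largest eigenvalue, 4, is at most the vertex count 4.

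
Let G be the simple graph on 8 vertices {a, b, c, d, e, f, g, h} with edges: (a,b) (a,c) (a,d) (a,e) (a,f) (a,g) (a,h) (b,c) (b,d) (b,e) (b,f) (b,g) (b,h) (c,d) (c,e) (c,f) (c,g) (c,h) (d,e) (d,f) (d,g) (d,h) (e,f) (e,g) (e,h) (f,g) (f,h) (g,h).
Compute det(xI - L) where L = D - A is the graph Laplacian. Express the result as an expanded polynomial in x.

With the vertex order [a, b, c, d, e, f, g, h], the degrees are [7, 7, 7, 7, 7, 7, 7, 7], giving D = diag(7, 7, 7, 7, 7, 7, 7, 7) and L = D - A. The eigenvalues of L are [0, 8, 8, 8, 8, 8, 8, 8]; the characteristic polynomial is the product of (x - lambda_i), which multiplies out to x^8 - 56x^7 + 1344x^6 - 17920x^5 + 143360x^4 - 688128x^3 + 1835008x^2 - 2097152x. The constant term is 0 because L is singular (the all-ones vector lies in its kernel). The largest eigenvalue, 8, is at most the vertex count 8.

x^8 - 56x^7 + 1344x^6 - 17920x^5 + 143360x^4 - 688128x^3 + 1835008x^2 - 2097152x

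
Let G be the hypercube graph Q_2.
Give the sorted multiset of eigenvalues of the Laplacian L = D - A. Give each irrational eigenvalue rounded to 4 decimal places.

The graph has 4 vertices and degree multiset [2, 2, 2, 2]; D is the diagonal matrix of degrees and L = D - A. Since every row of L sums to 0, the all-ones vector is in the kernel and 0 is an eigenvalue. The eigenvalues sum to 8, which equals trace(L) = 2|E|.

[0, 2, 2, 4]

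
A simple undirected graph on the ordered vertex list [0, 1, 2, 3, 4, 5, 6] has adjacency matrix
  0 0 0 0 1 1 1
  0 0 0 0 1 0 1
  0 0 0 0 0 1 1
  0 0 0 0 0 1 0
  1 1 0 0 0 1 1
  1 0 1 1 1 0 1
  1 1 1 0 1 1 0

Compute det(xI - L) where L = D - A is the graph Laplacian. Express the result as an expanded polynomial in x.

With the vertex order [0, 1, 2, 3, 4, 5, 6], the degrees are [3, 2, 2, 1, 4, 5, 5], giving D = diag(3, 2, 2, 1, 4, 5, 5) and L = D - A. Computing det(xI - L) by cofactor expansion (or equivalently via sum-over-permutations) gives x^7 - 22x^6 + 189x^5 - 800x^4 + 1733x^3 - 1802x^2 + 693x. The constant term is 0 because L is singular (the all-ones vector lies in its kernel).

x^7 - 22x^6 + 189x^5 - 800x^4 + 1733x^3 - 1802x^2 + 693x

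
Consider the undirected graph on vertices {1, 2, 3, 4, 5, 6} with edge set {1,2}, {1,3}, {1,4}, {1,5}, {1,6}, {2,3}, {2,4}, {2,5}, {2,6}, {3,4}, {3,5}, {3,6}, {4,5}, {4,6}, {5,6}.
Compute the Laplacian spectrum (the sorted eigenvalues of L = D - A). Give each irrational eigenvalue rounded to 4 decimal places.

With the vertex order [1, 2, 3, 4, 5, 6], the degrees are [5, 5, 5, 5, 5, 5], giving D = diag(5, 5, 5, 5, 5, 5) and L = D - A. The multiplicity of 0 as a Laplacian eigenvalue equals the number of connected components. There is one zero in the spectrum, matching the 1 component.

[0, 6, 6, 6, 6, 6]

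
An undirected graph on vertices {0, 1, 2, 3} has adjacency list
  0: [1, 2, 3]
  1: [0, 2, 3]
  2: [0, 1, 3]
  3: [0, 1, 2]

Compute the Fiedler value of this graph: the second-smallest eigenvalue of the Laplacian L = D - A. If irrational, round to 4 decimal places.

4

Each diagonal entry of L is the vertex degree and each off-diagonal entry is -1 where an edge is present, 0 otherwise; in the order [0, 1, 2, 3] the diagonal is [3, 3, 3, 3]. The smallest Laplacian eigenvalue is always 0. The next one, lambda_2 = 4, measures how hard the graph is to disconnect: larger values mean better connectivity. The largest eigenvalue, 4, is at most the vertex count 4. There is one zero in the spectrum, matching the 1 component.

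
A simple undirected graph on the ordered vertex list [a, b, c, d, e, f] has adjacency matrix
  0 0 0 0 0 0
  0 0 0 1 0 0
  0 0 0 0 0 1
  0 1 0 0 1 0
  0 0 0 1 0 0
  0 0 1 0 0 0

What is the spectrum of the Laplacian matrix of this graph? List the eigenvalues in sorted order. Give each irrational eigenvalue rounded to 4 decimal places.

[0, 0, 0, 1, 2, 3]

Each diagonal entry of L is the vertex degree and each off-diagonal entry is -1 where an edge is present, 0 otherwise; in the order [a, b, c, d, e, f] the diagonal is [0, 1, 1, 2, 1, 1]. Diagonalising L (or applying a numerical eigensolver to the 6x6 matrix) gives the spectrum above. The 3 zero eigenvalues correspond to the 3 connected components.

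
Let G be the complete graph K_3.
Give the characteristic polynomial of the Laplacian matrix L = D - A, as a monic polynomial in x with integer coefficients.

The graph has 3 vertices and degree multiset [2, 2, 2]; D is the diagonal matrix of degrees and L = D - A. The eigenvalues of L are [0, 3, 3]; the characteristic polynomial is the product of (x - lambda_i), which multiplies out to x^3 - 6x^2 + 9x. The constant term is 0 because L is singular (the all-ones vector lies in its kernel). The eigenvalues sum to 6, which equals trace(L) = 2|E|. The largest eigenvalue, 3, is at most the vertex count 3.

x^3 - 6x^2 + 9x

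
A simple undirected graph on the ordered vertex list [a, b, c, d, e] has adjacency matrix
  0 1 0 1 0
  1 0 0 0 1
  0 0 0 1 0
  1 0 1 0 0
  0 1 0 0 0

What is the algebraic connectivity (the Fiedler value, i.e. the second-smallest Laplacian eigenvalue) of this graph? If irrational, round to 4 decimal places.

Reading degrees in the order [a, b, c, d, e] gives [2, 2, 1, 2, 1]; set D = diag(2, 2, 1, 2, 1) and form L = D - A. The sorted Laplacian eigenvalues are [0, 0.3820, 1.3820, 2.6180, 3.6180]; the algebraic connectivity is the second entry, 0.3820. By the matrix-tree theorem the graph has (1/5) * product of the nonzero eigenvalues = 1 spanning tree.

0.3820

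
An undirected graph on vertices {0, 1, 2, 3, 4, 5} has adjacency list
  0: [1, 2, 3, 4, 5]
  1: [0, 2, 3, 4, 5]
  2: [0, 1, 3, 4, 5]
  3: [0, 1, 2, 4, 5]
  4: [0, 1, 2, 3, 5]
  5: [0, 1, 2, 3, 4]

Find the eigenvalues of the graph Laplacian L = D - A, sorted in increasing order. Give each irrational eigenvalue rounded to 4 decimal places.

Reading degrees in the order [0, 1, 2, 3, 4, 5] gives [5, 5, 5, 5, 5, 5]; set D = diag(5, 5, 5, 5, 5, 5) and form L = D - A. L is symmetric positive semidefinite, so every eigenvalue is real and nonnegative. The single zero eigenvalue shows the graph is connected. The largest eigenvalue, 6, is at most the vertex count 6.

[0, 6, 6, 6, 6, 6]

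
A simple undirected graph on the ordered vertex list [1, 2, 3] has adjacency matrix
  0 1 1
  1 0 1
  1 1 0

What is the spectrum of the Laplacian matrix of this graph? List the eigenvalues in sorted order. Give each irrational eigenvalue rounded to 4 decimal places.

[0, 3, 3]

Reading degrees in the order [1, 2, 3] gives [2, 2, 2]; set D = diag(2, 2, 2) and form L = D - A. Since every row of L sums to 0, the all-ones vector is in the kernel and 0 is an eigenvalue. By the matrix-tree theorem the graph has (1/3) * product of the nonzero eigenvalues = 3 spanning trees. The eigenvalues sum to 6, which equals trace(L) = 2|E|.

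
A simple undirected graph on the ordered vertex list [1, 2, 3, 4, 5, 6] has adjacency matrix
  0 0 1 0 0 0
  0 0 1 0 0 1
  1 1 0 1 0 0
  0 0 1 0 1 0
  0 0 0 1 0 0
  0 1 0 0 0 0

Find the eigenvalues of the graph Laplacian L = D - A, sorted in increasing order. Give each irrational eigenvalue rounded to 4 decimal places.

[0, 0.3820, 0.6972, 2, 2.6180, 4.3028]

With the vertex order [1, 2, 3, 4, 5, 6], the degrees are [1, 2, 3, 2, 1, 1], giving D = diag(1, 2, 3, 2, 1, 1) and L = D - A. Diagonalising L (or applying a numerical eigensolver to the 6x6 matrix) gives the spectrum above. The single zero eigenvalue shows the graph is connected.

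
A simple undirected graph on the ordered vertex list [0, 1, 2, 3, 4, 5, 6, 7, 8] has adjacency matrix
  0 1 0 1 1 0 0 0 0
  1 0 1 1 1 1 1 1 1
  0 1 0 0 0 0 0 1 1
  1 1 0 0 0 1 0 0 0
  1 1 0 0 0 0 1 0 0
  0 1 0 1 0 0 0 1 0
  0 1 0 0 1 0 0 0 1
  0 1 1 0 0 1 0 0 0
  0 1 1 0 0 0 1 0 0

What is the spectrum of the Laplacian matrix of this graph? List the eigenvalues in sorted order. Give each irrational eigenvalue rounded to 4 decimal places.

[0, 1.5858, 1.5858, 3, 3, 4.4142, 4.4142, 5, 9]

Each diagonal entry of L is the vertex degree and each off-diagonal entry is -1 where an edge is present, 0 otherwise; in the order [0, 1, 2, 3, 4, 5, 6, 7, 8] the diagonal is [3, 8, 3, 3, 3, 3, 3, 3, 3]. Since every row of L sums to 0, the all-ones vector is in the kernel and 0 is an eigenvalue.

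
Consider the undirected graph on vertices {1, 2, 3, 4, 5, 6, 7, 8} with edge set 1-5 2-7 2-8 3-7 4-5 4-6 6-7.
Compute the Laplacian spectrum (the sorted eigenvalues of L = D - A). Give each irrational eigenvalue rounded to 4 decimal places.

With the vertex order [1, 2, 3, 4, 5, 6, 7, 8], the degrees are [1, 2, 1, 2, 2, 2, 3, 1], giving D = diag(1, 2, 1, 2, 2, 2, 3, 1) and L = D - A. Since every row of L sums to 0, the all-ones vector is in the kernel and 0 is an eigenvalue. The single zero eigenvalue shows the graph is connected. There is one zero in the spectrum, matching the 1 component.

[0, 0.1864, 0.5858, 1, 2, 2.4707, 3.4142, 4.3429]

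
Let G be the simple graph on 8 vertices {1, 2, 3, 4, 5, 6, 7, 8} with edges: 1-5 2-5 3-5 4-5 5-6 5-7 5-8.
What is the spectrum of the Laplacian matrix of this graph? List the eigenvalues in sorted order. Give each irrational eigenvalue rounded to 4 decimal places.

[0, 1, 1, 1, 1, 1, 1, 8]

Reading degrees in the order [1, 2, 3, 4, 5, 6, 7, 8] gives [1, 1, 1, 1, 7, 1, 1, 1]; set D = diag(1, 1, 1, 1, 7, 1, 1, 1) and form L = D - A. The multiplicity of 0 as a Laplacian eigenvalue equals the number of connected components. The single zero eigenvalue shows the graph is connected.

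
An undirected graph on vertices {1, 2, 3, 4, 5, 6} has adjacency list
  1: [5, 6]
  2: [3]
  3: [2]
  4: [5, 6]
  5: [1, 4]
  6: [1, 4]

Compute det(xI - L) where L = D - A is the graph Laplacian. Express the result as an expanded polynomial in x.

x^6 - 10x^5 + 36x^4 - 56x^3 + 32x^2

With the vertex order [1, 2, 3, 4, 5, 6], the degrees are [2, 1, 1, 2, 2, 2], giving D = diag(2, 1, 1, 2, 2, 2) and L = D - A. Computing det(xI - L) by cofactor expansion (or equivalently via sum-over-permutations) gives x^6 - 10x^5 + 36x^4 - 56x^3 + 32x^2. Since p(0) = det(-L) = 0, x divides p(x). There are 2 zeros in the spectrum, matching the 2 components.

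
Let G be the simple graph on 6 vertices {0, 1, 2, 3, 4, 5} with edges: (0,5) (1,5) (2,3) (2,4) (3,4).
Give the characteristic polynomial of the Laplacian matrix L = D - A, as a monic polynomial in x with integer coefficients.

x^6 - 10x^5 + 36x^4 - 54x^3 + 27x^2

Reading degrees in the order [0, 1, 2, 3, 4, 5] gives [1, 1, 2, 2, 2, 2]; set D = diag(1, 1, 2, 2, 2, 2) and form L = D - A. The eigenvalues of L are [0, 0, 1, 3, 3, 3]; the characteristic polynomial is the product of (x - lambda_i), which multiplies out to x^6 - 10x^5 + 36x^4 - 54x^3 + 27x^2. The constant term is 0 because L is singular (the all-ones vector lies in its kernel). The largest eigenvalue, 3, is at most the vertex count 6.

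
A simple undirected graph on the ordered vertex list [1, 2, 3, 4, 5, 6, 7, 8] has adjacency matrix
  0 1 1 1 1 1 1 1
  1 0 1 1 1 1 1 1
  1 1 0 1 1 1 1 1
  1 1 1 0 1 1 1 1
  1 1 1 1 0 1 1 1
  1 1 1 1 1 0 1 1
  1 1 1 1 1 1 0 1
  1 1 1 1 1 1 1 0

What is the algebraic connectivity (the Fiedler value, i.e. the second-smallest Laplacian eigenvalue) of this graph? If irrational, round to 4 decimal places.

Each diagonal entry of L is the vertex degree and each off-diagonal entry is -1 where an edge is present, 0 otherwise; in the order [1, 2, 3, 4, 5, 6, 7, 8] the diagonal is [7, 7, 7, 7, 7, 7, 7, 7]. The sorted Laplacian eigenvalues are [0, 8, 8, 8, 8, 8, 8, 8]; the algebraic connectivity is the second entry, 8. The largest eigenvalue, 8, is at most the vertex count 8.

8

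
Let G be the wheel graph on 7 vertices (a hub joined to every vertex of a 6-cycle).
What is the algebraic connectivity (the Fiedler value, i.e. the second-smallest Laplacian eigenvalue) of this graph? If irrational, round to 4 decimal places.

2

The graph has 7 vertices and degree multiset [6, 3, 3, 3, 3, 3, 3]; D is the diagonal matrix of degrees and L = D - A. Computing the eigenvalues of L and sorting gives [0, 2, 2, 4, 4, 5, 7]. The Fiedler value lambda_2 = 2 is strictly positive, so the graph is connected. There is one zero in the spectrum, matching the 1 component.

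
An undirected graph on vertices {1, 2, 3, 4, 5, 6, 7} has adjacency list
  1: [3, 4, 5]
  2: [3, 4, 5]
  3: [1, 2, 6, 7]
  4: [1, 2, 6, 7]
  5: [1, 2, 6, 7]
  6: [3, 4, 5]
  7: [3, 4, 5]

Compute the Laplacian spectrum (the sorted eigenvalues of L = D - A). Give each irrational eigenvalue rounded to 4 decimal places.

Each diagonal entry of L is the vertex degree and each off-diagonal entry is -1 where an edge is present, 0 otherwise; in the order [1, 2, 3, 4, 5, 6, 7] the diagonal is [3, 3, 4, 4, 4, 3, 3]. The multiplicity of 0 as a Laplacian eigenvalue equals the number of connected components. The single zero eigenvalue shows the graph is connected. There is one zero in the spectrum, matching the 1 component.

[0, 3, 3, 3, 4, 4, 7]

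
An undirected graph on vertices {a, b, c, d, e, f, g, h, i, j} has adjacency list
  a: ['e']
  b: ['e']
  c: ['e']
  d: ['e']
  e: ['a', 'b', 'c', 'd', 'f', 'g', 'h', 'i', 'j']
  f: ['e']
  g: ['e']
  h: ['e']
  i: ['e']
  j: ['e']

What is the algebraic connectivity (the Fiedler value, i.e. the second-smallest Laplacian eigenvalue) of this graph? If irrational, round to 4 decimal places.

1

Each diagonal entry of L is the vertex degree and each off-diagonal entry is -1 where an edge is present, 0 otherwise; in the order [a, b, c, d, e, f, g, h, i, j] the diagonal is [1, 1, 1, 1, 9, 1, 1, 1, 1, 1]. The sorted Laplacian eigenvalues are [0, 1, 1, 1, 1, 1, 1, 1, 1, 10]; the algebraic connectivity is the second entry, 1. There is one zero in the spectrum, matching the 1 component.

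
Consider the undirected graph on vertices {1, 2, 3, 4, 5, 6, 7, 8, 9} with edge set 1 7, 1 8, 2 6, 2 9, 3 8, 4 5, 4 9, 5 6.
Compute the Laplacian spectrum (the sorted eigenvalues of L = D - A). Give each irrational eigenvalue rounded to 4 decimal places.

[0, 0, 0.5858, 1.3820, 1.3820, 2, 3.4142, 3.6180, 3.6180]

Reading degrees in the order [1, 2, 3, 4, 5, 6, 7, 8, 9] gives [2, 2, 1, 2, 2, 2, 1, 2, 2]; set D = diag(2, 2, 1, 2, 2, 2, 1, 2, 2) and form L = D - A. Since every row of L sums to 0, the all-ones vector is in the kernel and 0 is an eigenvalue. The 2 zero eigenvalues correspond to the 2 connected components. There are 2 zeros in the spectrum, matching the 2 components.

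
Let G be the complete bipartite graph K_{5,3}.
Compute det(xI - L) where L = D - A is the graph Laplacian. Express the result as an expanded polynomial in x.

x^8 - 30x^7 + 375x^6 - 2540x^5 + 10095x^4 - 23598x^3 + 30105x^2 - 16200x

The graph has 8 vertices and degree multiset [5, 5, 5, 3, 3, 3, 3, 3]; D is the diagonal matrix of degrees and L = D - A. L has integer entries, so p(x) = det(xI - L) has integer coefficients. Expanding the determinant yields x^8 - 30x^7 + 375x^6 - 2540x^5 + 10095x^4 - 23598x^3 + 30105x^2 - 16200x. The coefficient of x^7 equals -trace(L) = -30, matching the sum of degrees. There is one zero in the spectrum, matching the 1 component.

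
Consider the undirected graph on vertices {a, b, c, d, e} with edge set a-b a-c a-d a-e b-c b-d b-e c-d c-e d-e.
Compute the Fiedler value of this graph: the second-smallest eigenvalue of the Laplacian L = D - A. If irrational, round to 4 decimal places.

With the vertex order [a, b, c, d, e], the degrees are [4, 4, 4, 4, 4], giving D = diag(4, 4, 4, 4, 4) and L = D - A. The sorted Laplacian eigenvalues are [0, 5, 5, 5, 5]; the algebraic connectivity is the second entry, 5. By the matrix-tree theorem the graph has (1/5) * product of the nonzero eigenvalues = 125 spanning trees.

5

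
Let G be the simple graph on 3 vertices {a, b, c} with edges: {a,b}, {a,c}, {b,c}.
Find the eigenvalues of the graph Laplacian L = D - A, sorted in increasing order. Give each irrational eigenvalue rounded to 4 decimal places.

[0, 3, 3]

With the vertex order [a, b, c], the degrees are [2, 2, 2], giving D = diag(2, 2, 2) and L = D - A. The multiplicity of 0 as a Laplacian eigenvalue equals the number of connected components. The eigenvalues sum to 6, which equals trace(L) = 2|E|.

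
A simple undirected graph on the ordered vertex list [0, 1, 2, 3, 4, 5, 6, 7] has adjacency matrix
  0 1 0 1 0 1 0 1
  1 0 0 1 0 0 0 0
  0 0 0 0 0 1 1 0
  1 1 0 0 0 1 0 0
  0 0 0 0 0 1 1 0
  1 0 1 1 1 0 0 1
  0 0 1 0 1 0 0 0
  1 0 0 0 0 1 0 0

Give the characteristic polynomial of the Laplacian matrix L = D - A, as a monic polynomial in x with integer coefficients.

x^8 - 22x^7 + 196x^6 - 912x^5 + 2377x^4 - 3432x^3 + 2492x^2 - 672x

Each diagonal entry of L is the vertex degree and each off-diagonal entry is -1 where an edge is present, 0 otherwise; in the order [0, 1, 2, 3, 4, 5, 6, 7] the diagonal is [4, 2, 2, 3, 2, 5, 2, 2]. Computing det(xI - L) by cofactor expansion (or equivalently via sum-over-permutations) gives x^8 - 22x^7 + 196x^6 - 912x^5 + 2377x^4 - 3432x^3 + 2492x^2 - 672x. The constant term is 0 because L is singular (the all-ones vector lies in its kernel). The largest eigenvalue, 6.2580, is at most the vertex count 8. By the matrix-tree theorem the graph has (1/8) * product of the nonzero eigenvalues = 84 spanning trees.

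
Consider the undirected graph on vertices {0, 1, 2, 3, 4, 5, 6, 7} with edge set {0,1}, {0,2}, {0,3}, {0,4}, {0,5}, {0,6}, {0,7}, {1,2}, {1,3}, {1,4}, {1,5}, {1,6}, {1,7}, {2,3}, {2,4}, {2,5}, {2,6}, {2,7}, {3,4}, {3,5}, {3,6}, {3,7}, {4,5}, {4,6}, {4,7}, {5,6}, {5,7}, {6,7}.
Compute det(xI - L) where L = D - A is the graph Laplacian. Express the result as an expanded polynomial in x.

With the vertex order [0, 1, 2, 3, 4, 5, 6, 7], the degrees are [7, 7, 7, 7, 7, 7, 7, 7], giving D = diag(7, 7, 7, 7, 7, 7, 7, 7) and L = D - A. L has integer entries, so p(x) = det(xI - L) has integer coefficients. Expanding the determinant yields x^8 - 56x^7 + 1344x^6 - 17920x^5 + 143360x^4 - 688128x^3 + 1835008x^2 - 2097152x. The coefficient of x^7 equals -trace(L) = -56, matching the sum of degrees.

x^8 - 56x^7 + 1344x^6 - 17920x^5 + 143360x^4 - 688128x^3 + 1835008x^2 - 2097152x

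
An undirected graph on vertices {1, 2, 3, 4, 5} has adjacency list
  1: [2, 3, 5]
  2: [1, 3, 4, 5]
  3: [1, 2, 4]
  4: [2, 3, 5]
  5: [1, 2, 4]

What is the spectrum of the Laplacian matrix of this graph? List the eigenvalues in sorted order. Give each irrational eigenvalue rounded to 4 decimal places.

[0, 3, 3, 5, 5]

Reading degrees in the order [1, 2, 3, 4, 5] gives [3, 4, 3, 3, 3]; set D = diag(3, 4, 3, 3, 3) and form L = D - A. The multiplicity of 0 as a Laplacian eigenvalue equals the number of connected components. There is one zero in the spectrum, matching the 1 component. The largest eigenvalue, 5, is at most the vertex count 5.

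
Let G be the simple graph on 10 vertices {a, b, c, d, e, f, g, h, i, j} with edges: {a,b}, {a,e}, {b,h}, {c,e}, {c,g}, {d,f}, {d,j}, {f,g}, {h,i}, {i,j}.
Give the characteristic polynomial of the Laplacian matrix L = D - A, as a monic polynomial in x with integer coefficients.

With the vertex order [a, b, c, d, e, f, g, h, i, j], the degrees are [2, 2, 2, 2, 2, 2, 2, 2, 2, 2], giving D = diag(2, 2, 2, 2, 2, 2, 2, 2, 2, 2) and L = D - A. L has integer entries, so p(x) = det(xI - L) has integer coefficients. Expanding the determinant yields x^10 - 20x^9 + 170x^8 - 800x^7 + 2275x^6 - 4004x^5 + 4290x^4 - 2640x^3 + 825x^2 - 100x. The constant term is 0 because L is singular (the all-ones vector lies in its kernel). By the matrix-tree theorem the graph has (1/10) * product of the nonzero eigenvalues = 10 spanning trees. There is one zero in the spectrum, matching the 1 component.

x^10 - 20x^9 + 170x^8 - 800x^7 + 2275x^6 - 4004x^5 + 4290x^4 - 2640x^3 + 825x^2 - 100x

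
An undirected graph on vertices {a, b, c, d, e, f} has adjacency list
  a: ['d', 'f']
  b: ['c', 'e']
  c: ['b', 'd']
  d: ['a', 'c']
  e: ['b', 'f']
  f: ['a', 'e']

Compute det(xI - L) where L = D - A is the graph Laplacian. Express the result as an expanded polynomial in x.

x^6 - 12x^5 + 54x^4 - 112x^3 + 105x^2 - 36x

Reading degrees in the order [a, b, c, d, e, f] gives [2, 2, 2, 2, 2, 2]; set D = diag(2, 2, 2, 2, 2, 2) and form L = D - A. The eigenvalues of L are [0, 1, 1, 3, 3, 4]; the characteristic polynomial is the product of (x - lambda_i), which multiplies out to x^6 - 12x^5 + 54x^4 - 112x^3 + 105x^2 - 36x. The constant term is 0 because L is singular (the all-ones vector lies in its kernel).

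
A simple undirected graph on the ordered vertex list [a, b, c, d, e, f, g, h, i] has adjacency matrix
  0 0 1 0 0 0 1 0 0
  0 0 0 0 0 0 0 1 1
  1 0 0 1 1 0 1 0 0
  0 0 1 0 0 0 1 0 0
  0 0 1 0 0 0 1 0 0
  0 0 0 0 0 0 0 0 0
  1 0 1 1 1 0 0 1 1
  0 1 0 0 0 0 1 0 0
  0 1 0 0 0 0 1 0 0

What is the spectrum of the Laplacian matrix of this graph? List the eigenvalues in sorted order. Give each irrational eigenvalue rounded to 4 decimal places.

Reading degrees in the order [a, b, c, d, e, f, g, h, i] gives [2, 2, 4, 2, 2, 0, 6, 2, 2]; set D = diag(2, 2, 4, 2, 2, 0, 6, 2, 2) and form L = D - A. Diagonalising L (or applying a numerical eigensolver to the 9x9 matrix) gives the spectrum above. The 2 zero eigenvalues correspond to the 2 connected components. The largest eigenvalue, 7.0839, is at most the vertex count 9.

[0, 0, 0.7029, 2, 2, 2, 3.2132, 5, 7.0839]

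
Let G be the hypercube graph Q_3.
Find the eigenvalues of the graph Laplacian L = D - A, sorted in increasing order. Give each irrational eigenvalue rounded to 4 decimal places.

[0, 2, 2, 2, 4, 4, 4, 6]

The graph has 8 vertices and degree multiset [3, 3, 3, 3, 3, 3, 3, 3]; D is the diagonal matrix of degrees and L = D - A. Since every row of L sums to 0, the all-ones vector is in the kernel and 0 is an eigenvalue. The single zero eigenvalue shows the graph is connected. There is one zero in the spectrum, matching the 1 component.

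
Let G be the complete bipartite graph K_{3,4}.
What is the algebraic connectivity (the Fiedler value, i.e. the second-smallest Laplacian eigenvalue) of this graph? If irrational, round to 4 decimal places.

The graph has 7 vertices and degree multiset [4, 4, 4, 3, 3, 3, 3]; D is the diagonal matrix of degrees and L = D - A. Computing the eigenvalues of L and sorting gives [0, 3, 3, 3, 4, 4, 7]. The Fiedler value lambda_2 = 3 is strictly positive, so the graph is connected.

3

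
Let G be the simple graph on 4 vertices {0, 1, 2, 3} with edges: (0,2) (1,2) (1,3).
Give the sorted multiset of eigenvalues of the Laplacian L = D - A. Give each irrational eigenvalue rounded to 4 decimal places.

Each diagonal entry of L is the vertex degree and each off-diagonal entry is -1 where an edge is present, 0 otherwise; in the order [0, 1, 2, 3] the diagonal is [1, 2, 2, 1]. The multiplicity of 0 as a Laplacian eigenvalue equals the number of connected components. The eigenvalues sum to 6, which equals trace(L) = 2|E|.

[0, 0.5858, 2, 3.4142]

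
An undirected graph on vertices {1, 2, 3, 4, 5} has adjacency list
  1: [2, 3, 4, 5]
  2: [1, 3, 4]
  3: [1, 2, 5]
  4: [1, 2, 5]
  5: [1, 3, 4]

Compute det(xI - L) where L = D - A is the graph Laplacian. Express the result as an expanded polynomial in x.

x^5 - 16x^4 + 94x^3 - 240x^2 + 225x

Each diagonal entry of L is the vertex degree and each off-diagonal entry is -1 where an edge is present, 0 otherwise; in the order [1, 2, 3, 4, 5] the diagonal is [4, 3, 3, 3, 3]. Computing det(xI - L) by cofactor expansion (or equivalently via sum-over-permutations) gives x^5 - 16x^4 + 94x^3 - 240x^2 + 225x. The coefficient of x^4 equals -trace(L) = -16, matching the sum of degrees. The eigenvalues sum to 16, which equals trace(L) = 2|E|.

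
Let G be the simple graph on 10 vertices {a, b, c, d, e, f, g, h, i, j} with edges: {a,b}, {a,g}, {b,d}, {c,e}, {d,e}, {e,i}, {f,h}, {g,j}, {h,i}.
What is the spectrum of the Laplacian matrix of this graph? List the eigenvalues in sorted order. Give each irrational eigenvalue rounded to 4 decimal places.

With the vertex order [a, b, c, d, e, f, g, h, i, j], the degrees are [2, 2, 1, 2, 3, 1, 2, 2, 2, 1], giving D = diag(2, 2, 1, 2, 3, 1, 2, 2, 2, 1) and L = D - A. L is symmetric positive semidefinite, so every eigenvalue is real and nonnegative. By the matrix-tree theorem the graph has (1/10) * product of the nonzero eigenvalues = 1 spanning tree. The eigenvalues sum to 18, which equals trace(L) = 2|E|.

[0, 0.1172, 0.3820, 0.7586, 1.3820, 1.6674, 2.6180, 3.0846, 3.6180, 4.3721]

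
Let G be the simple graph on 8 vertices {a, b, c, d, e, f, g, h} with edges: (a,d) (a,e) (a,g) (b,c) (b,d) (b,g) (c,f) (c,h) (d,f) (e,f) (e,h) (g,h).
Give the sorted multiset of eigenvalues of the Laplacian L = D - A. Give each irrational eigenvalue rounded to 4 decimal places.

Each diagonal entry of L is the vertex degree and each off-diagonal entry is -1 where an edge is present, 0 otherwise; in the order [a, b, c, d, e, f, g, h] the diagonal is [3, 3, 3, 3, 3, 3, 3, 3]. Diagonalising L (or applying a numerical eigensolver to the 8x8 matrix) gives the spectrum above. By the matrix-tree theorem the graph has (1/8) * product of the nonzero eigenvalues = 384 spanning trees.

[0, 2, 2, 2, 4, 4, 4, 6]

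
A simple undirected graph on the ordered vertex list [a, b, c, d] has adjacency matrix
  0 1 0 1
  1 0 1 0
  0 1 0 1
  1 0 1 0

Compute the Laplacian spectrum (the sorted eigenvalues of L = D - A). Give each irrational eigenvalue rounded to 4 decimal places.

Each diagonal entry of L is the vertex degree and each off-diagonal entry is -1 where an edge is present, 0 otherwise; in the order [a, b, c, d] the diagonal is [2, 2, 2, 2]. The multiplicity of 0 as a Laplacian eigenvalue equals the number of connected components.

[0, 2, 2, 4]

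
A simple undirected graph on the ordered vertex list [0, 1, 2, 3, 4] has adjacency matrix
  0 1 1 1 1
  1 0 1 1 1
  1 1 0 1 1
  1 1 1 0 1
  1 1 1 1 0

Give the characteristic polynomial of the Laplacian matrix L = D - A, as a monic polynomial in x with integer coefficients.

With the vertex order [0, 1, 2, 3, 4], the degrees are [4, 4, 4, 4, 4], giving D = diag(4, 4, 4, 4, 4) and L = D - A. The eigenvalues of L are [0, 5, 5, 5, 5]; the characteristic polynomial is the product of (x - lambda_i), which multiplies out to x^5 - 20x^4 + 150x^3 - 500x^2 + 625x. The constant term is 0 because L is singular (the all-ones vector lies in its kernel). By the matrix-tree theorem the graph has (1/5) * product of the nonzero eigenvalues = 125 spanning trees.

x^5 - 20x^4 + 150x^3 - 500x^2 + 625x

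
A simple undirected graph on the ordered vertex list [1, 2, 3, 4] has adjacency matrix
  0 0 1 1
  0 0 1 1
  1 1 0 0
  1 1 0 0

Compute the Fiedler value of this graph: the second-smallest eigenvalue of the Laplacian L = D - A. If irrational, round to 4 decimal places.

2

Reading degrees in the order [1, 2, 3, 4] gives [2, 2, 2, 2]; set D = diag(2, 2, 2, 2) and form L = D - A. The smallest Laplacian eigenvalue is always 0. The next one, lambda_2 = 2, measures how hard the graph is to disconnect: larger values mean better connectivity. There is one zero in the spectrum, matching the 1 component.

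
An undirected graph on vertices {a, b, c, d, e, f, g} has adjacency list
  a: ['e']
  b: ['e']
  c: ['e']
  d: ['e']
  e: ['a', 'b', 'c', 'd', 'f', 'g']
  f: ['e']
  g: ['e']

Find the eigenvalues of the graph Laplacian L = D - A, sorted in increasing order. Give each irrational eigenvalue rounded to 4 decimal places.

Each diagonal entry of L is the vertex degree and each off-diagonal entry is -1 where an edge is present, 0 otherwise; in the order [a, b, c, d, e, f, g] the diagonal is [1, 1, 1, 1, 6, 1, 1]. Since every row of L sums to 0, the all-ones vector is in the kernel and 0 is an eigenvalue. There is one zero in the spectrum, matching the 1 component.

[0, 1, 1, 1, 1, 1, 7]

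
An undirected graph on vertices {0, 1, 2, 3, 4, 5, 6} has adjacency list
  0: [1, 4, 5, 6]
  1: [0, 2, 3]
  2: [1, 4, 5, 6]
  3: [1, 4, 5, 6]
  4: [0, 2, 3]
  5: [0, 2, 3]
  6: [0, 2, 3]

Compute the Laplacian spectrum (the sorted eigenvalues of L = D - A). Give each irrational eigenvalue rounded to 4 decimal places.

Reading degrees in the order [0, 1, 2, 3, 4, 5, 6] gives [4, 3, 4, 4, 3, 3, 3]; set D = diag(4, 3, 4, 4, 3, 3, 3) and form L = D - A. L is symmetric positive semidefinite, so every eigenvalue is real and nonnegative. The largest eigenvalue, 7, is at most the vertex count 7. There is one zero in the spectrum, matching the 1 component.

[0, 3, 3, 3, 4, 4, 7]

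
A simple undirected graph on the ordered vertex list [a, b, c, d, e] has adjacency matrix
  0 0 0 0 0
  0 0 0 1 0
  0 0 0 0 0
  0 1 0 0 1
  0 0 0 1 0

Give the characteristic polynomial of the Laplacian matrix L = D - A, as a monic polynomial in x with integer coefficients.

Each diagonal entry of L is the vertex degree and each off-diagonal entry is -1 where an edge is present, 0 otherwise; in the order [a, b, c, d, e] the diagonal is [0, 1, 0, 2, 1]. The eigenvalues of L are [0, 0, 0, 1, 3]; the characteristic polynomial is the product of (x - lambda_i), which multiplies out to x^5 - 4x^4 + 3x^3. The coefficient of x^4 equals -trace(L) = -4, matching the sum of degrees. The eigenvalues sum to 4, which equals trace(L) = 2|E|.

x^5 - 4x^4 + 3x^3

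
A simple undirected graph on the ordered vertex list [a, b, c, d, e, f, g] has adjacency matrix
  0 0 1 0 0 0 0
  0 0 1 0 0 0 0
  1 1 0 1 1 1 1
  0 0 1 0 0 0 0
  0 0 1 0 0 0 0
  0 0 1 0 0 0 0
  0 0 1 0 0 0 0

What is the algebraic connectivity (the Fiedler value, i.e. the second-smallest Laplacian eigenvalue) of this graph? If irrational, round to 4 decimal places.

Each diagonal entry of L is the vertex degree and each off-diagonal entry is -1 where an edge is present, 0 otherwise; in the order [a, b, c, d, e, f, g] the diagonal is [1, 1, 6, 1, 1, 1, 1]. The smallest Laplacian eigenvalue is always 0. The next one, lambda_2 = 1, measures how hard the graph is to disconnect: larger values mean better connectivity. The largest eigenvalue, 7, is at most the vertex count 7. The eigenvalues sum to 12, which equals trace(L) = 2|E|.

1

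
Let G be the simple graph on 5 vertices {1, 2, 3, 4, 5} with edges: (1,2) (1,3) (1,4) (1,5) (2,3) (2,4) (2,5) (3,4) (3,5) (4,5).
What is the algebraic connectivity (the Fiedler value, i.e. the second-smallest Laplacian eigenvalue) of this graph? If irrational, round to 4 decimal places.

5

Each diagonal entry of L is the vertex degree and each off-diagonal entry is -1 where an edge is present, 0 otherwise; in the order [1, 2, 3, 4, 5] the diagonal is [4, 4, 4, 4, 4]. The sorted Laplacian eigenvalues are [0, 5, 5, 5, 5]; the algebraic connectivity is the second entry, 5. There is one zero in the spectrum, matching the 1 component. The largest eigenvalue, 5, is at most the vertex count 5.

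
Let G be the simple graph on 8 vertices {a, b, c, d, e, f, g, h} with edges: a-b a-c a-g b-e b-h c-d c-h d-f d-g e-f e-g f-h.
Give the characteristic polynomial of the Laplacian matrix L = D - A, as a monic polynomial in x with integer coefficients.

Each diagonal entry of L is the vertex degree and each off-diagonal entry is -1 where an edge is present, 0 otherwise; in the order [a, b, c, d, e, f, g, h] the diagonal is [3, 3, 3, 3, 3, 3, 3, 3]. Computing det(xI - L) by cofactor expansion (or equivalently via sum-over-permutations) gives x^8 - 24x^7 + 240x^6 - 1296x^5 + 4080x^4 - 7488x^3 + 7424x^2 - 3072x. The constant term is 0 because L is singular (the all-ones vector lies in its kernel).

x^8 - 24x^7 + 240x^6 - 1296x^5 + 4080x^4 - 7488x^3 + 7424x^2 - 3072x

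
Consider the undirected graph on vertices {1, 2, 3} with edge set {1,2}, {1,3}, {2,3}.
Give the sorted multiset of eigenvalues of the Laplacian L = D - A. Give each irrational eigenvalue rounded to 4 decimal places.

[0, 3, 3]

With the vertex order [1, 2, 3], the degrees are [2, 2, 2], giving D = diag(2, 2, 2) and L = D - A. L is symmetric positive semidefinite, so every eigenvalue is real and nonnegative. There is one zero in the spectrum, matching the 1 component.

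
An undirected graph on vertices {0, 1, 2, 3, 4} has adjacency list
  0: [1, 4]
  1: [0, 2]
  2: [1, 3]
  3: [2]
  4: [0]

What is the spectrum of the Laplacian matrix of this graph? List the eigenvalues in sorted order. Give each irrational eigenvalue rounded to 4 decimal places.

[0, 0.3820, 1.3820, 2.6180, 3.6180]

Reading degrees in the order [0, 1, 2, 3, 4] gives [2, 2, 2, 1, 1]; set D = diag(2, 2, 2, 1, 1) and form L = D - A. Since every row of L sums to 0, the all-ones vector is in the kernel and 0 is an eigenvalue.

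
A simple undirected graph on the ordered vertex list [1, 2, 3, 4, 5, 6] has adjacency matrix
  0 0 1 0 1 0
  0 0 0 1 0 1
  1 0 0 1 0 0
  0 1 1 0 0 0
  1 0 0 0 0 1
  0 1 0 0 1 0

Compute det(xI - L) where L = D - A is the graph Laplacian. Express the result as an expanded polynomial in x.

Reading degrees in the order [1, 2, 3, 4, 5, 6] gives [2, 2, 2, 2, 2, 2]; set D = diag(2, 2, 2, 2, 2, 2) and form L = D - A. L has integer entries, so p(x) = det(xI - L) has integer coefficients. Expanding the determinant yields x^6 - 12x^5 + 54x^4 - 112x^3 + 105x^2 - 36x. The constant term is 0 because L is singular (the all-ones vector lies in its kernel). There is one zero in the spectrum, matching the 1 component.

x^6 - 12x^5 + 54x^4 - 112x^3 + 105x^2 - 36x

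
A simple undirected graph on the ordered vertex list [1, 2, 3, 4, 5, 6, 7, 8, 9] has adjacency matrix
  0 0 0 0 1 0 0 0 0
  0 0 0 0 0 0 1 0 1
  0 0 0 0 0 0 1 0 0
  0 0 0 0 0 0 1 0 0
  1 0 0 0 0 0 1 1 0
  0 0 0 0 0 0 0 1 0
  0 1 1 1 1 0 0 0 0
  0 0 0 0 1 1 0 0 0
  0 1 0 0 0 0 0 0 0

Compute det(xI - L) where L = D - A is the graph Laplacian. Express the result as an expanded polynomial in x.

Reading degrees in the order [1, 2, 3, 4, 5, 6, 7, 8, 9] gives [1, 2, 1, 1, 3, 1, 4, 2, 1]; set D = diag(1, 2, 1, 1, 3, 1, 4, 2, 1) and form L = D - A. L has integer entries, so p(x) = det(xI - L) has integer coefficients. Expanding the determinant yields x^9 - 16x^8 + 101x^7 - 326x^6 + 583x^5 - 586x^4 + 322x^3 - 88x^2 + 9x. Since p(0) = det(-L) = 0, x divides p(x). There is one zero in the spectrum, matching the 1 component.

x^9 - 16x^8 + 101x^7 - 326x^6 + 583x^5 - 586x^4 + 322x^3 - 88x^2 + 9x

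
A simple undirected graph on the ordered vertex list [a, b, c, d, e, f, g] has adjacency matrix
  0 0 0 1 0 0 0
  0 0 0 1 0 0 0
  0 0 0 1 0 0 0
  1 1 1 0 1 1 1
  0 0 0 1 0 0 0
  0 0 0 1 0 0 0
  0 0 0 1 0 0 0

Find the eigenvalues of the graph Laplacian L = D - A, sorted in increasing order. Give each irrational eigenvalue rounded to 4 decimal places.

Each diagonal entry of L is the vertex degree and each off-diagonal entry is -1 where an edge is present, 0 otherwise; in the order [a, b, c, d, e, f, g] the diagonal is [1, 1, 1, 6, 1, 1, 1]. Diagonalising L (or applying a numerical eigensolver to the 7x7 matrix) gives the spectrum above. There is one zero in the spectrum, matching the 1 component. By the matrix-tree theorem the graph has (1/7) * product of the nonzero eigenvalues = 1 spanning tree.

[0, 1, 1, 1, 1, 1, 7]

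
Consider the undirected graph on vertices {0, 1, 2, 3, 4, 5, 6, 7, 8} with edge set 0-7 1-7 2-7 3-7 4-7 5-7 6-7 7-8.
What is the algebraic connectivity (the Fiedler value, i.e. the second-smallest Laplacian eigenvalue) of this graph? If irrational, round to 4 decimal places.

1

Reading degrees in the order [0, 1, 2, 3, 4, 5, 6, 7, 8] gives [1, 1, 1, 1, 1, 1, 1, 8, 1]; set D = diag(1, 1, 1, 1, 1, 1, 1, 8, 1) and form L = D - A. The smallest Laplacian eigenvalue is always 0. The next one, lambda_2 = 1, measures how hard the graph is to disconnect: larger values mean better connectivity.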